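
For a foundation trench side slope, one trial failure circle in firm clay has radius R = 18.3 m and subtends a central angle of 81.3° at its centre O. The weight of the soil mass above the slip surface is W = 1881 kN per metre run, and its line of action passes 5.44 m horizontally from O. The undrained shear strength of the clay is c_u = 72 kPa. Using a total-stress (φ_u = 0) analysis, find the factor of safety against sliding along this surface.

Taking moments about the centre O, the resisting moment is provided by the undrained shear strength acting along the arc:
Arc length L_a = R·θ = 18.3·(81.3°·π/180) = 18.3·1.4190 = 25.97 m
M_R = c_u·L_a·R = 72·25.97·18.3 = 34213.9 kN·m/m
M_D = W·d = 1881·5.44 = 10232.6 kN·m/m
FS = M_R / M_D = 34213.9 / 10232.6 = 3.344

FS = 3.34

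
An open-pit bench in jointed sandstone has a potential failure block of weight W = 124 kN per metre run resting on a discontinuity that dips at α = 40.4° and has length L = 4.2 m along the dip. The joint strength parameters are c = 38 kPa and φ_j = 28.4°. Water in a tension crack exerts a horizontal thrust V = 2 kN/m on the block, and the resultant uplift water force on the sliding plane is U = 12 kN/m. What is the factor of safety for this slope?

FS = 2.48

Resolving the block weight along and normal to the plane and applying the Mohr–Coulomb strength on the joint:
N' = W cosα − U − V sinα = 124·cos40.4° − 12 − 2·sin40.4° = 81.1 kN/m
Driving force T = W sinα + V cosα = 124·sin40.4° + 2·cos40.4° = 81.9 kN/m
Resisting force R = c·L + N'·tanφ_j = 38·4.2 + 81.1·tan28.4° = 159.6 + 43.9 = 203.5 kN/m
FS = R / T = 203.5 / 81.9 = 2.485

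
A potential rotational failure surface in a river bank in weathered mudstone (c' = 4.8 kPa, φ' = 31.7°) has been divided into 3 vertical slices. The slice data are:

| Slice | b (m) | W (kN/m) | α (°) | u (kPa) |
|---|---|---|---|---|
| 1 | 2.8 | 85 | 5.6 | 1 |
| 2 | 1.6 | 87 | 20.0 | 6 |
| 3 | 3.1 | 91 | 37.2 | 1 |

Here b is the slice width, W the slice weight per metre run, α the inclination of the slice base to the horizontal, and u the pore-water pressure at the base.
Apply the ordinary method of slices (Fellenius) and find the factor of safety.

Ordinary method of slices: FS = Σ[c'·Δl_i + (W_i cosα_i − u_i·Δl_i)·tanφ'] / Σ W_i sinα_i, with Δl_i = b_i / cosα_i.
Slice 1: Δl = 2.8/cos5.6° = 2.813 m; N'_1 = 85·cos5.6° − 1·2.813 = 81.8; c'Δl = 13.50; W sinα = 8.3
Slice 2: Δl = 1.6/cos20.0° = 1.703 m; N'_2 = 87·cos20.0° − 6·1.703 = 71.5; c'Δl = 8.17; W sinα = 29.8
Slice 3: Δl = 3.1/cos37.2° = 3.892 m; N'_3 = 91·cos37.2° − 1·3.892 = 68.6; c'Δl = 18.68; W sinα = 55.0
Σc'Δl = 40.4 kN/m; ΣN' = 221.9 kN/m; ΣW sinα = 93.1 kN/m
Resisting = 40.4 + 221.9·tan31.7° = 40.4 + 137.1 = 177.4 kN/m
FS = 177.4 / 93.1 = 1.906

FS = 1.91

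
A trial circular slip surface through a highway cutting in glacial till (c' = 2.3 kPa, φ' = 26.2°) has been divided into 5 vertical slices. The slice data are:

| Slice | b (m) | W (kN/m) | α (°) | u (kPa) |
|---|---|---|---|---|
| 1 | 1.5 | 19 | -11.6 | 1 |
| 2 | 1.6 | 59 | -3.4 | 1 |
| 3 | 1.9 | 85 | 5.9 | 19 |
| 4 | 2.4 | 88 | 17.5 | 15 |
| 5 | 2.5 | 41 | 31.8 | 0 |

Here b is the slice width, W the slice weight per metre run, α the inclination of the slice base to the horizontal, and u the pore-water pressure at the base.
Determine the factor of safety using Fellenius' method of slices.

Ordinary method of slices: FS = Σ[c'·Δl_i + (W_i cosα_i − u_i·Δl_i)·tanφ'] / Σ W_i sinα_i, with Δl_i = b_i / cosα_i.
Slice 1: Δl = 1.5/cos(-11.6°) = 1.531 m; N'_1 = 19·cos(-11.6°) − 1·1.531 = 17.1; c'Δl = 3.52; W sinα = -3.8
Slice 2: Δl = 1.6/cos(-3.4°) = 1.603 m; N'_2 = 59·cos(-3.4°) − 1·1.603 = 57.3; c'Δl = 3.69; W sinα = -3.5
Slice 3: Δl = 1.9/cos5.9° = 1.910 m; N'_3 = 85·cos5.9° − 19·1.910 = 48.3; c'Δl = 4.39; W sinα = 8.7
Slice 4: Δl = 2.4/cos17.5° = 2.516 m; N'_4 = 88·cos17.5° − 15·2.516 = 46.2; c'Δl = 5.79; W sinα = 26.5
Slice 5: Δl = 2.5/cos31.8° = 2.942 m; N'_5 = 41·cos31.8° − 0·2.942 = 34.8; c'Δl = 6.77; W sinα = 21.6
Σc'Δl = 24.2 kN/m; ΣN' = 203.7 kN/m; ΣW sinα = 49.5 kN/m
Resisting = 24.2 + 203.7·tan26.2° = 24.2 + 100.2 = 124.4 kN/m
FS = 124.4 / 49.5 = 2.513

FS = 2.51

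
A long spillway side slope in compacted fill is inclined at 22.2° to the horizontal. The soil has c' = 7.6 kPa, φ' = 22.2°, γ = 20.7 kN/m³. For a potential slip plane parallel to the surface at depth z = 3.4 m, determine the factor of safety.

For an infinite slope with a slip plane parallel to the surface (no pore pressure): FS = [c' + γz cos²β tanφ'] / [γz sinβ cosβ].
γz = 20.7·3.4 = 70.38 kN/m²
Numerator = 7.6 + 70.38·cos²22.2°·tan22.2° = 7.6 + 70.38·0.8572·0.4081 = 32.221 kPa
Denominator = 70.38·sin22.2°·cos22.2° = 70.38·0.3778·0.9259 = 24.621 kPa
FS = 32.221 / 24.621 = 1.309

FS = 1.31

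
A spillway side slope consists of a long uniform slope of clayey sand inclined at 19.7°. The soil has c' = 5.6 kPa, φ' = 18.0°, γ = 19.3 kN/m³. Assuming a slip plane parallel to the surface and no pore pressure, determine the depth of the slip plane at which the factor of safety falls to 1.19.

z = 3.24 m

Setting FS = 1.19 in FS = [c' + γz cos²β tanφ'] / [γz sinβ cosβ] and solving for z:
z = c' / [γ cosβ (FS·sinβ − cosβ·tanφ')]
  = 5.6 / [19.3·cos19.7°·(1.19·sin19.7° − cos19.7°·tan18.0°)]
  = 5.6 / [19.3·0.9415·(1.19·0.3371 − 0.9415·0.3249)]
  = 5.6 / 1.7306 = 3.236 m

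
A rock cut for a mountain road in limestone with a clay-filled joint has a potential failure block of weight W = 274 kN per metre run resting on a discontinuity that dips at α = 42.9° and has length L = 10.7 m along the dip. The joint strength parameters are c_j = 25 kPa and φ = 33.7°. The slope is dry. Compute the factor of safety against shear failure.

Resolving the block weight along and normal to the plane and applying the Mohr–Coulomb strength on the joint:
N' = W cosα = 274·cos42.9° = 200.7 kN/m
Driving force T = W sinα = 274·sin42.9° = 186.5 kN/m
Resisting force R = c_j·L + N'·tanφ = 25·10.7 + 200.7·tan33.7° = 267.5 + 133.9 = 401.4 kN/m
FS = R / T = 401.4 / 186.5 = 2.152

FS = 2.15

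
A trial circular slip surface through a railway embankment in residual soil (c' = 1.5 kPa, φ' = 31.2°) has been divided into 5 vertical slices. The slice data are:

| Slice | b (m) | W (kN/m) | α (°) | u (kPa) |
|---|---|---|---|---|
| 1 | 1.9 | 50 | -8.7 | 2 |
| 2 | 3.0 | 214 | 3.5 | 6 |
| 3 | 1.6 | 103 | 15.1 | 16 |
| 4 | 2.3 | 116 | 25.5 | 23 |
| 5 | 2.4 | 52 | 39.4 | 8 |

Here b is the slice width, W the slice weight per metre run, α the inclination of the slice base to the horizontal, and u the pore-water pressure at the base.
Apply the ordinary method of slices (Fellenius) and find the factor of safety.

Ordinary method of slices: FS = Σ[c'·Δl_i + (W_i cosα_i − u_i·Δl_i)·tanφ'] / Σ W_i sinα_i, with Δl_i = b_i / cosα_i.
Slice 1: Δl = 1.9/cos(-8.7°) = 1.922 m; N'_1 = 50·cos(-8.7°) − 2·1.922 = 45.6; c'Δl = 2.88; W sinα = -7.6
Slice 2: Δl = 3.0/cos3.5° = 3.006 m; N'_2 = 214·cos3.5° − 6·3.006 = 195.6; c'Δl = 4.51; W sinα = 13.1
Slice 3: Δl = 1.6/cos15.1° = 1.657 m; N'_3 = 103·cos15.1° − 16·1.657 = 72.9; c'Δl = 2.49; W sinα = 26.8
Slice 4: Δl = 2.3/cos25.5° = 2.548 m; N'_4 = 116·cos25.5° − 23·2.548 = 46.1; c'Δl = 3.82; W sinα = 49.9
Slice 5: Δl = 2.4/cos39.4° = 3.106 m; N'_5 = 52·cos39.4° − 8·3.106 = 15.3; c'Δl = 4.66; W sinα = 33.0
Σc'Δl = 18.4 kN/m; ΣN' = 375.5 kN/m; ΣW sinα = 115.3 kN/m
Resisting = 18.4 + 375.5·tan31.2° = 18.4 + 227.4 = 245.8 kN/m
FS = 245.8 / 115.3 = 2.132

FS = 2.13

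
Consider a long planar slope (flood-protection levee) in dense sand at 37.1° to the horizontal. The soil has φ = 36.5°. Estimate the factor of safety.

For a dry cohesionless infinite slope the factor of safety is FS = tanφ / tanβ.
FS = tan36.5° / tan37.1° = 0.7400 / 0.7563 = 0.978

FS = 0.98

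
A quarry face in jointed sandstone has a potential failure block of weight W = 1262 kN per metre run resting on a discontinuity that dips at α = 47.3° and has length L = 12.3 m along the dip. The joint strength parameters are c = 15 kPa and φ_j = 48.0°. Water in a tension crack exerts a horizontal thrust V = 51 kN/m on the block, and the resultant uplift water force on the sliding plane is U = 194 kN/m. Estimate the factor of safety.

Resolving the block weight along and normal to the plane and applying the Mohr–Coulomb strength on the joint:
N' = W cosα − U − V sinα = 1262·cos47.3° − 194 − 51·sin47.3° = 624.4 kN/m
Driving force T = W sinα + V cosα = 1262·sin47.3° + 51·cos47.3° = 962.0 kN/m
Resisting force R = c·L + N'·tanφ_j = 15·12.3 + 624.4·tan48.0° = 184.5 + 693.4 = 877.9 kN/m
FS = R / T = 877.9 / 962.0 = 0.913

FS = 0.91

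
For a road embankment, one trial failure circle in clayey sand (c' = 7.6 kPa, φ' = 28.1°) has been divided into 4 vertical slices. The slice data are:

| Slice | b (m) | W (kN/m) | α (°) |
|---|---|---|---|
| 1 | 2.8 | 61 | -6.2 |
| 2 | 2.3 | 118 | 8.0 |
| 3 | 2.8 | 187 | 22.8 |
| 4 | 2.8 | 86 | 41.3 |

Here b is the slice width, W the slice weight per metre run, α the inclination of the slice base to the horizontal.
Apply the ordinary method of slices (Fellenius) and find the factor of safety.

Ordinary method of slices: FS = Σ[c'·Δl_i + (W_i cosα_i)·tanφ'] / Σ W_i sinα_i, with Δl_i = b_i / cosα_i.
Slice 1: Δl = 2.8/cos(-6.2°) = 2.816 m; N'_1 = 61·cos(-6.2°) = 60.6; c'Δl = 21.41; W sinα = -6.6
Slice 2: Δl = 2.3/cos8.0° = 2.323 m; N'_2 = 118·cos8.0° = 116.9; c'Δl = 17.65; W sinα = 16.4
Slice 3: Δl = 2.8/cos22.8° = 3.037 m; N'_3 = 187·cos22.8° = 172.4; c'Δl = 23.08; W sinα = 72.5
Slice 4: Δl = 2.8/cos41.3° = 3.727 m; N'_4 = 86·cos41.3° = 64.6; c'Δl = 28.33; W sinα = 56.8
Σc'Δl = 90.5 kN/m; ΣN' = 414.5 kN/m; ΣW sinα = 139.1 kN/m
Resisting = 90.5 + 414.5·tan28.1° = 90.5 + 221.3 = 311.8 kN/m
FS = 311.8 / 139.1 = 2.242

FS = 2.24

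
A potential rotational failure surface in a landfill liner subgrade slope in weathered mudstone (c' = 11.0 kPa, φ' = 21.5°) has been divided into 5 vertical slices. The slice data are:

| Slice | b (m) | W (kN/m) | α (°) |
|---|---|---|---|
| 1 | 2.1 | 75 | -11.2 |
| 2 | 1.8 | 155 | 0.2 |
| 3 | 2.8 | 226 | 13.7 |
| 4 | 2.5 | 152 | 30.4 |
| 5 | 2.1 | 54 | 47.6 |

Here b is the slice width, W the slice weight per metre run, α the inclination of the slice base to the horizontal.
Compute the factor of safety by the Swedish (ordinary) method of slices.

FS = 2.46

Ordinary method of slices: FS = Σ[c'·Δl_i + (W_i cosα_i)·tanφ'] / Σ W_i sinα_i, with Δl_i = b_i / cosα_i.
Slice 1: Δl = 2.1/cos(-11.2°) = 2.141 m; N'_1 = 75·cos(-11.2°) = 73.6; c'Δl = 23.55; W sinα = -14.6
Slice 2: Δl = 1.8/cos0.2° = 1.800 m; N'_2 = 155·cos0.2° = 155.0; c'Δl = 19.80; W sinα = 0.5
Slice 3: Δl = 2.8/cos13.7° = 2.882 m; N'_3 = 226·cos13.7° = 219.6; c'Δl = 31.70; W sinα = 53.5
Slice 4: Δl = 2.5/cos30.4° = 2.899 m; N'_4 = 152·cos30.4° = 131.1; c'Δl = 31.88; W sinα = 76.9
Slice 5: Δl = 2.1/cos47.6° = 3.114 m; N'_5 = 54·cos47.6° = 36.4; c'Δl = 34.26; W sinα = 39.9
Σc'Δl = 141.2 kN/m; ΣN' = 615.7 kN/m; ΣW sinα = 156.3 kN/m
Resisting = 141.2 + 615.7·tan21.5° = 141.2 + 242.5 = 383.7 kN/m
FS = 383.7 / 156.3 = 2.455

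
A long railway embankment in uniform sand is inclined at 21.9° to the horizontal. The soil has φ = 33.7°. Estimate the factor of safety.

FS = 1.66

For a dry cohesionless infinite slope the factor of safety is FS = tanφ / tanβ.
FS = tan33.7° / tan21.9° = 0.6669 / 0.4020 = 1.659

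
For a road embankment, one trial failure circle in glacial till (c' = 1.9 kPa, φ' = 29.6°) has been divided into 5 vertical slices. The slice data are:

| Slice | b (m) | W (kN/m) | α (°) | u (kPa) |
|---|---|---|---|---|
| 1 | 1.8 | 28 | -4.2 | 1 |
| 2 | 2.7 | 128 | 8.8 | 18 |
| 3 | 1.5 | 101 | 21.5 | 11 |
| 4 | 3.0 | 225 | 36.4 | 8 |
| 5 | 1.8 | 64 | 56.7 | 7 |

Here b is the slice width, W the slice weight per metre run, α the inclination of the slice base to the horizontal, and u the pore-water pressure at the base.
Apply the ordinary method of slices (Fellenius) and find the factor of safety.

FS = 0.91

Ordinary method of slices: FS = Σ[c'·Δl_i + (W_i cosα_i − u_i·Δl_i)·tanφ'] / Σ W_i sinα_i, with Δl_i = b_i / cosα_i.
Slice 1: Δl = 1.8/cos(-4.2°) = 1.805 m; N'_1 = 28·cos(-4.2°) − 1·1.805 = 26.1; c'Δl = 3.43; W sinα = -2.1
Slice 2: Δl = 2.7/cos8.8° = 2.732 m; N'_2 = 128·cos8.8° − 18·2.732 = 77.3; c'Δl = 5.19; W sinα = 19.6
Slice 3: Δl = 1.5/cos21.5° = 1.612 m; N'_3 = 101·cos21.5° − 11·1.612 = 76.2; c'Δl = 3.06; W sinα = 37.0
Slice 4: Δl = 3.0/cos36.4° = 3.727 m; N'_4 = 225·cos36.4° − 8·3.727 = 151.3; c'Δl = 7.08; W sinα = 133.5
Slice 5: Δl = 1.8/cos56.7° = 3.279 m; N'_5 = 64·cos56.7° − 7·3.279 = 12.2; c'Δl = 6.23; W sinα = 53.5
Σc'Δl = 25.0 kN/m; ΣN' = 343.1 kN/m; ΣW sinα = 241.6 kN/m
Resisting = 25.0 + 343.1·tan29.6° = 25.0 + 194.9 = 219.9 kN/m
FS = 219.9 / 241.6 = 0.910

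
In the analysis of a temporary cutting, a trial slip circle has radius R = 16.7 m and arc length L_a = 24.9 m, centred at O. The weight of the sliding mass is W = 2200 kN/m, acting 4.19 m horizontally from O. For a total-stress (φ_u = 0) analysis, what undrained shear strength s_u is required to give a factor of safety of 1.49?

s_u = 33.0 kPa

FS = s_u·L_a·R / (W·d), so s_u = FS·W·d / (L_a·R).
s_u = 1.49·2200·4.19 / (24.90·16.7) = 13734.8 / 415.83 = 33.03 kPa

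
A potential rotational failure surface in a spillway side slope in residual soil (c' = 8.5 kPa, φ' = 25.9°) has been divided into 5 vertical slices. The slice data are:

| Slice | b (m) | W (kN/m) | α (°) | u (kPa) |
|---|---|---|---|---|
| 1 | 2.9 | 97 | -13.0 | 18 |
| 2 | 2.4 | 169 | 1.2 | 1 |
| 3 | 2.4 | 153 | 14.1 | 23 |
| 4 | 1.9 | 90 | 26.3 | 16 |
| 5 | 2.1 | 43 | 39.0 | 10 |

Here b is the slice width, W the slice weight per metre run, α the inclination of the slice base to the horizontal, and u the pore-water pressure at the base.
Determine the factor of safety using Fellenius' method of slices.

Ordinary method of slices: FS = Σ[c'·Δl_i + (W_i cosα_i − u_i·Δl_i)·tanφ'] / Σ W_i sinα_i, with Δl_i = b_i / cosα_i.
Slice 1: Δl = 2.9/cos(-13.0°) = 2.976 m; N'_1 = 97·cos(-13.0°) − 18·2.976 = 40.9; c'Δl = 25.30; W sinα = -21.8
Slice 2: Δl = 2.4/cos1.2° = 2.401 m; N'_2 = 169·cos1.2° − 1·2.401 = 166.6; c'Δl = 20.40; W sinα = 3.5
Slice 3: Δl = 2.4/cos14.1° = 2.475 m; N'_3 = 153·cos14.1° − 23·2.475 = 91.5; c'Δl = 21.03; W sinα = 37.3
Slice 4: Δl = 1.9/cos26.3° = 2.119 m; N'_4 = 90·cos26.3° − 16·2.119 = 46.8; c'Δl = 18.01; W sinα = 39.9
Slice 5: Δl = 2.1/cos39.0° = 2.702 m; N'_5 = 43·cos39.0° − 10·2.702 = 6.4; c'Δl = 22.97; W sinα = 27.1
Σc'Δl = 107.7 kN/m; ΣN' = 352.1 kN/m; ΣW sinα = 85.9 kN/m
Resisting = 107.7 + 352.1·tan25.9° = 107.7 + 171.0 = 278.7 kN/m
FS = 278.7 / 85.9 = 3.244

FS = 3.24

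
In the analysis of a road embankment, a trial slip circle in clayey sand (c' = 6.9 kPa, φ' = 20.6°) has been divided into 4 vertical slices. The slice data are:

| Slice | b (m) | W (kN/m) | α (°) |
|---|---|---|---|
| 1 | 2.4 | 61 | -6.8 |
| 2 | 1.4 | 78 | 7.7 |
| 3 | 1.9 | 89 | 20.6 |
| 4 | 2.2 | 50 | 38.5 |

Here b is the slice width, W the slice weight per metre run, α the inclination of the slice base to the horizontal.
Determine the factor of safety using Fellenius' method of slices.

FS = 2.40

Ordinary method of slices: FS = Σ[c'·Δl_i + (W_i cosα_i)·tanφ'] / Σ W_i sinα_i, with Δl_i = b_i / cosα_i.
Slice 1: Δl = 2.4/cos(-6.8°) = 2.417 m; N'_1 = 61·cos(-6.8°) = 60.6; c'Δl = 16.68; W sinα = -7.2
Slice 2: Δl = 1.4/cos7.7° = 1.413 m; N'_2 = 78·cos7.7° = 77.3; c'Δl = 9.75; W sinα = 10.5
Slice 3: Δl = 1.9/cos20.6° = 2.030 m; N'_3 = 89·cos20.6° = 83.3; c'Δl = 14.01; W sinα = 31.3
Slice 4: Δl = 2.2/cos38.5° = 2.811 m; N'_4 = 50·cos38.5° = 39.1; c'Δl = 19.40; W sinα = 31.1
Σc'Δl = 59.8 kN/m; ΣN' = 260.3 kN/m; ΣW sinα = 65.7 kN/m
Resisting = 59.8 + 260.3·tan20.6° = 59.8 + 97.8 = 157.7 kN/m
FS = 157.7 / 65.7 = 2.401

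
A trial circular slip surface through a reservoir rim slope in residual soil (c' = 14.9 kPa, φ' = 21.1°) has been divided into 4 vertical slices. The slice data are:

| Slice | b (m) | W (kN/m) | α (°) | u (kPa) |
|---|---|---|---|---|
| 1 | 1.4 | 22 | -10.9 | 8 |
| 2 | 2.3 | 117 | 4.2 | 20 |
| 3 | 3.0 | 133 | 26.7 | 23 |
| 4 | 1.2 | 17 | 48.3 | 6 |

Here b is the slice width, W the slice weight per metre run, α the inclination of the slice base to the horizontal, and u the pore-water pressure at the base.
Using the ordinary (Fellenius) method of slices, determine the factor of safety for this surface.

Ordinary method of slices: FS = Σ[c'·Δl_i + (W_i cosα_i − u_i·Δl_i)·tanφ'] / Σ W_i sinα_i, with Δl_i = b_i / cosα_i.
Slice 1: Δl = 1.4/cos(-10.9°) = 1.426 m; N'_1 = 22·cos(-10.9°) − 8·1.426 = 10.2; c'Δl = 21.24; W sinα = -4.2
Slice 2: Δl = 2.3/cos4.2° = 2.306 m; N'_2 = 117·cos4.2° − 20·2.306 = 70.6; c'Δl = 34.36; W sinα = 8.6
Slice 3: Δl = 3.0/cos26.7° = 3.358 m; N'_3 = 133·cos26.7° − 23·3.358 = 41.6; c'Δl = 50.04; W sinα = 59.8
Slice 4: Δl = 1.2/cos48.3° = 1.804 m; N'_4 = 17·cos48.3° − 6·1.804 = 0.5; c'Δl = 26.88; W sinα = 12.7
Σc'Δl = 132.5 kN/m; ΣN' = 122.8 kN/m; ΣW sinα = 76.9 kN/m
Resisting = 132.5 + 122.8·tan21.1° = 132.5 + 47.4 = 179.9 kN/m
FS = 179.9 / 76.9 = 2.341

FS = 2.34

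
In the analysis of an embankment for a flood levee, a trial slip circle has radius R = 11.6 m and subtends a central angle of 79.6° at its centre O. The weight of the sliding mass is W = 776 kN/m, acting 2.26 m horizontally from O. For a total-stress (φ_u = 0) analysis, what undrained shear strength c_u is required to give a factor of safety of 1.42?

FS = c_u·L_a·R / (W·d), so c_u = FS·W·d / (L_a·R).
Arc length L_a = R·θ = 11.6·(79.6°·π/180) = 11.6·1.3893 = 16.12 m
c_u = 1.42·776·2.26 / (16.12·11.6) = 2490.3 / 186.94 = 13.32 kPa

c_u = 13.3 kPa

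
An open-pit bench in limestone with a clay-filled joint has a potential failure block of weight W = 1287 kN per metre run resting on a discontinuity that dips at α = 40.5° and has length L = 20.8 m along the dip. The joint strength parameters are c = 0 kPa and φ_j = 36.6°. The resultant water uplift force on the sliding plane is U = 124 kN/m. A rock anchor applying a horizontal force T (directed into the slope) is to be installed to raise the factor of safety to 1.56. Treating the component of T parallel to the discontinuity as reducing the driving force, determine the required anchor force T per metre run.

Resolving forces along and normal to the sliding plane, with the horizontal anchor force T adding T·sinα to the effective normal force and T·cosα acting up the plane against the driving force:
FS = [cL + (W cosα − U + T sinα) tanφ_j] / [W sinα − T cosα]
Without the anchor: N' = 854.6 kN/m, driving T_d = 835.8 kN/m, resisting R = 0·20.8 + 854.6·tan36.6° = 634.7 kN/m, FS = 0.76.
Setting FS = 1.56 and solving for T:
1.56·(835.8 − T cos40.5°) = 634.7 + T sin40.5°·tan36.6°
T·(sin40.5°·tan36.6° + 1.56·cos40.5°) = 1.56·835.8 − 634.7
T·(0.6494·0.7427 + 1.56·0.7604) = 1303.9 − 634.7 = 669.2
T·1.6686 = 669.2
T = 401.1 kN/m

T = 401 kN/m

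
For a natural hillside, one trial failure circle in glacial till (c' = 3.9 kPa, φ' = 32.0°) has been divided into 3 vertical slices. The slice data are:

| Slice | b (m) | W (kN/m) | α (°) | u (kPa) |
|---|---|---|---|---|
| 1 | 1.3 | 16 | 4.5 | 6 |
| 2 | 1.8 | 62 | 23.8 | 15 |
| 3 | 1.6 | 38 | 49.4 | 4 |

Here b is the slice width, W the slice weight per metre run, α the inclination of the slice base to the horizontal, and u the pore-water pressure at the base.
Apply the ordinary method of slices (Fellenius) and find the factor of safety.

Ordinary method of slices: FS = Σ[c'·Δl_i + (W_i cosα_i − u_i·Δl_i)·tanφ'] / Σ W_i sinα_i, with Δl_i = b_i / cosα_i.
Slice 1: Δl = 1.3/cos4.5° = 1.304 m; N'_1 = 16·cos4.5° − 6·1.304 = 8.1; c'Δl = 5.09; W sinα = 1.3
Slice 2: Δl = 1.8/cos23.8° = 1.967 m; N'_2 = 62·cos23.8° − 15·1.967 = 27.2; c'Δl = 7.67; W sinα = 25.0
Slice 3: Δl = 1.6/cos49.4° = 2.459 m; N'_3 = 38·cos49.4° − 4·2.459 = 14.9; c'Δl = 9.59; W sinα = 28.9
Σc'Δl = 22.3 kN/m; ΣN' = 50.2 kN/m; ΣW sinα = 55.1 kN/m
Resisting = 22.3 + 50.2·tan32.0° = 22.3 + 31.4 = 53.7 kN/m
FS = 53.7 / 55.1 = 0.975

FS = 0.97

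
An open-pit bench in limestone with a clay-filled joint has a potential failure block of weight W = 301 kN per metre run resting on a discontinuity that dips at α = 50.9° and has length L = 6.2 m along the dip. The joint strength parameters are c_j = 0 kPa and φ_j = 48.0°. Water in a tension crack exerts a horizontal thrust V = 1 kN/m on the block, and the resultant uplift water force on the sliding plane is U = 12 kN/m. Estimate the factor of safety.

Resolving the block weight along and normal to the plane and applying the Mohr–Coulomb strength on the joint:
N' = W cosα − U − V sinα = 301·cos50.9° − 12 − 1·sin50.9° = 177.1 kN/m
Driving force T = W sinα + V cosα = 301·sin50.9° + 1·cos50.9° = 234.2 kN/m
Resisting force R = c_j·L + N'·tanφ_j = 0·6.2 + 177.1·tan48.0° = 0.0 + 196.6 = 196.6 kN/m
FS = R / T = 196.6 / 234.2 = 0.840

FS = 0.84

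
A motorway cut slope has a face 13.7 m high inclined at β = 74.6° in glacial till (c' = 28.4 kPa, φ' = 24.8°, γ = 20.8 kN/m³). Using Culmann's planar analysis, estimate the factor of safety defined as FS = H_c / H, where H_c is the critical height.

FS = 0.98

H_c = (4c'/γ) · sinβ cosφ' / [1 − cos(β − φ')]
    = (4·28.4/20.8) · sin74.6°·cos24.8° / [1 − cos49.8°]
    = 5.462 · 0.8752 / 0.3545 = 13.48 m
FS = H_c / H = 13.48 / 13.7 = 0.984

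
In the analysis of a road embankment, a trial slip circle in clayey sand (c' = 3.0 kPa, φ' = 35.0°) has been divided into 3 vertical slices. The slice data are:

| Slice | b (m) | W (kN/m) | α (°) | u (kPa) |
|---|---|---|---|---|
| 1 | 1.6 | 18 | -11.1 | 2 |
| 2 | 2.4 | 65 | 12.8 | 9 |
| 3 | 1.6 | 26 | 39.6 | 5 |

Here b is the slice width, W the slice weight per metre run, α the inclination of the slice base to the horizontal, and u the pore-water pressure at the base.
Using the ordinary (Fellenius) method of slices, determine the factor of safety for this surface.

FS = 2.33

Ordinary method of slices: FS = Σ[c'·Δl_i + (W_i cosα_i − u_i·Δl_i)·tanφ'] / Σ W_i sinα_i, with Δl_i = b_i / cosα_i.
Slice 1: Δl = 1.6/cos(-11.1°) = 1.631 m; N'_1 = 18·cos(-11.1°) − 2·1.631 = 14.4; c'Δl = 4.89; W sinα = -3.5
Slice 2: Δl = 2.4/cos12.8° = 2.461 m; N'_2 = 65·cos12.8° − 9·2.461 = 41.2; c'Δl = 7.38; W sinα = 14.4
Slice 3: Δl = 1.6/cos39.6° = 2.077 m; N'_3 = 26·cos39.6° − 5·2.077 = 9.7; c'Δl = 6.23; W sinα = 16.6
Σc'Δl = 18.5 kN/m; ΣN' = 65.3 kN/m; ΣW sinα = 27.5 kN/m
Resisting = 18.5 + 65.3·tan35.0° = 18.5 + 45.7 = 64.2 kN/m
FS = 64.2 / 27.5 = 2.335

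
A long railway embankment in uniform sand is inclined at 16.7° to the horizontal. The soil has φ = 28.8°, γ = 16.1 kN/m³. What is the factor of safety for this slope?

FS = 1.83

For a dry cohesionless infinite slope the factor of safety is FS = tanφ / tanβ.
FS = tan28.8° / tan16.7° = 0.5498 / 0.3000 = 1.832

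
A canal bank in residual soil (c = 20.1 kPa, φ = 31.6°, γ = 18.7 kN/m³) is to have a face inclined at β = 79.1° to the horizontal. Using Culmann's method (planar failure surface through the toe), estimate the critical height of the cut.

Culmann's analysis gives the critical failure plane at α_cr = (β + φ)/2 = (79.1 + 31.6)/2 = 55.3°, and the critical height
H_c = (4c/γ) · sinβ cosφ / [1 − cos(β − φ)]
    = (4·20.1/18.7) · sin79.1°·cos31.6° / [1 − cos(47.5°)]
    = 4.299 · 0.9820·0.8517 / [1 − 0.6756]
    = 4.299 · 0.8364 / 0.3244
    = 11.08 m

H_c = 11.08 m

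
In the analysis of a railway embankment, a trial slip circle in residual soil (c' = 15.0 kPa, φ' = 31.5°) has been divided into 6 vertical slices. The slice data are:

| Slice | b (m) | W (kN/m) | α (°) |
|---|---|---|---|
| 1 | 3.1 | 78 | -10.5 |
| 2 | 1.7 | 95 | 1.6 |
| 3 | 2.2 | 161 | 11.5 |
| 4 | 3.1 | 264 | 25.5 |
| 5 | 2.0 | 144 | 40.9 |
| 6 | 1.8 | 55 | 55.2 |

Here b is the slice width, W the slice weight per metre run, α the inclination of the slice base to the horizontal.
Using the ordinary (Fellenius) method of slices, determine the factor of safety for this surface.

Ordinary method of slices: FS = Σ[c'·Δl_i + (W_i cosα_i)·tanφ'] / Σ W_i sinα_i, with Δl_i = b_i / cosα_i.
Slice 1: Δl = 3.1/cos(-10.5°) = 3.153 m; N'_1 = 78·cos(-10.5°) = 76.7; c'Δl = 47.29; W sinα = -14.2
Slice 2: Δl = 1.7/cos1.6° = 1.701 m; N'_2 = 95·cos1.6° = 95.0; c'Δl = 25.51; W sinα = 2.7
Slice 3: Δl = 2.2/cos11.5° = 2.245 m; N'_3 = 161·cos11.5° = 157.8; c'Δl = 33.68; W sinα = 32.1
Slice 4: Δl = 3.1/cos25.5° = 3.435 m; N'_4 = 264·cos25.5° = 238.3; c'Δl = 51.52; W sinα = 113.7
Slice 5: Δl = 2.0/cos40.9° = 2.646 m; N'_5 = 144·cos40.9° = 108.8; c'Δl = 39.69; W sinα = 94.3
Slice 6: Δl = 1.8/cos55.2° = 3.154 m; N'_6 = 55·cos55.2° = 31.4; c'Δl = 47.31; W sinα = 45.2
Σc'Δl = 245.0 kN/m; ΣN' = 707.9 kN/m; ΣW sinα = 273.6 kN/m
Resisting = 245.0 + 707.9·tan31.5° = 245.0 + 433.8 = 678.8 kN/m
FS = 678.8 / 273.6 = 2.481

FS = 2.48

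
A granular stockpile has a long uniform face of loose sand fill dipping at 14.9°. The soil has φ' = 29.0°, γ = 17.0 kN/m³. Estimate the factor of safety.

FS = 2.08

For a dry cohesionless infinite slope the factor of safety is FS = tanφ' / tanβ.
FS = tan29.0° / tan14.9° = 0.5543 / 0.2661 = 2.083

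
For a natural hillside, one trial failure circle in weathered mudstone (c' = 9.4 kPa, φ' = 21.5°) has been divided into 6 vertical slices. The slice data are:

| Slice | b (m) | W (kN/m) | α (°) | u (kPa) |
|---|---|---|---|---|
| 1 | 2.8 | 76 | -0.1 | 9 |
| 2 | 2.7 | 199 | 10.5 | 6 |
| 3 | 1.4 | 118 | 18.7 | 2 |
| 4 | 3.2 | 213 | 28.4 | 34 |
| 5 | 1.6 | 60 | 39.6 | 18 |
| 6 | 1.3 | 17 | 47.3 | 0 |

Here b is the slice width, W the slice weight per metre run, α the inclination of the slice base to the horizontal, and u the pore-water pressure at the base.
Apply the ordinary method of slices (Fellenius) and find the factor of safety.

FS = 1.35

Ordinary method of slices: FS = Σ[c'·Δl_i + (W_i cosα_i − u_i·Δl_i)·tanφ'] / Σ W_i sinα_i, with Δl_i = b_i / cosα_i.
Slice 1: Δl = 2.8/cos(-0.1°) = 2.800 m; N'_1 = 76·cos(-0.1°) − 9·2.800 = 50.8; c'Δl = 26.32; W sinα = -0.1
Slice 2: Δl = 2.7/cos10.5° = 2.746 m; N'_2 = 199·cos10.5° − 6·2.746 = 179.2; c'Δl = 25.81; W sinα = 36.3
Slice 3: Δl = 1.4/cos18.7° = 1.478 m; N'_3 = 118·cos18.7° − 2·1.478 = 108.8; c'Δl = 13.89; W sinα = 37.8
Slice 4: Δl = 3.2/cos28.4° = 3.638 m; N'_4 = 213·cos28.4° − 34·3.638 = 63.7; c'Δl = 34.20; W sinα = 101.3
Slice 5: Δl = 1.6/cos39.6° = 2.077 m; N'_5 = 60·cos39.6° − 18·2.077 = 8.9; c'Δl = 19.52; W sinα = 38.2
Slice 6: Δl = 1.3/cos47.3° = 1.917 m; N'_6 = 17·cos47.3° − 0·1.917 = 11.5; c'Δl = 18.02; W sinα = 12.5
Σc'Δl = 137.8 kN/m; ΣN' = 422.9 kN/m; ΣW sinα = 226.0 kN/m
Resisting = 137.8 + 422.9·tan21.5° = 137.8 + 166.6 = 304.3 kN/m
FS = 304.3 / 226.0 = 1.347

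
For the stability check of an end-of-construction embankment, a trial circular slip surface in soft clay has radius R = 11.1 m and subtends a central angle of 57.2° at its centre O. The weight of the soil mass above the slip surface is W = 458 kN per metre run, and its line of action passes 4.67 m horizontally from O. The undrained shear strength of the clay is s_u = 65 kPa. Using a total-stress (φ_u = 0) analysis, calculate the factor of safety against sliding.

Taking moments about the centre O, the resisting moment is provided by the undrained shear strength acting along the arc:
Arc length L_a = R·θ = 11.1·(57.2°·π/180) = 11.1·0.9983 = 11.08 m
M_R = s_u·L_a·R = 65·11.08·11.1 = 7995.3 kN·m/m
M_D = W·d = 458·4.67 = 2138.9 kN·m/m
FS = M_R / M_D = 7995.3 / 2138.9 = 3.738

FS = 3.74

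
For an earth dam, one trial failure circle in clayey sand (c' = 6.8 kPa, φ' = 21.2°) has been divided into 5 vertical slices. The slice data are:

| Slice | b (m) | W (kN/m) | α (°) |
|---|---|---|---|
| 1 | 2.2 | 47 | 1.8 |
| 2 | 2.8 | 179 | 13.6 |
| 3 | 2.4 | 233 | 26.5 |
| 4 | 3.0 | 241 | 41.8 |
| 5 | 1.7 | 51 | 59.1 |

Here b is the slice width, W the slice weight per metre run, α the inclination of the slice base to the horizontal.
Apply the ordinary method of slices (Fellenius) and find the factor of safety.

Ordinary method of slices: FS = Σ[c'·Δl_i + (W_i cosα_i)·tanφ'] / Σ W_i sinα_i, with Δl_i = b_i / cosα_i.
Slice 1: Δl = 2.2/cos1.8° = 2.201 m; N'_1 = 47·cos1.8° = 47.0; c'Δl = 14.97; W sinα = 1.5
Slice 2: Δl = 2.8/cos13.6° = 2.881 m; N'_2 = 179·cos13.6° = 174.0; c'Δl = 19.59; W sinα = 42.1
Slice 3: Δl = 2.4/cos26.5° = 2.682 m; N'_3 = 233·cos26.5° = 208.5; c'Δl = 18.24; W sinα = 104.0
Slice 4: Δl = 3.0/cos41.8° = 4.024 m; N'_4 = 241·cos41.8° = 179.7; c'Δl = 27.37; W sinα = 160.6
Slice 5: Δl = 1.7/cos59.1° = 3.310 m; N'_5 = 51·cos59.1° = 26.2; c'Δl = 22.51; W sinα = 43.8
Σc'Δl = 102.7 kN/m; ΣN' = 635.3 kN/m; ΣW sinα = 351.9 kN/m
Resisting = 102.7 + 635.3·tan21.2° = 102.7 + 246.4 = 349.1 kN/m
FS = 349.1 / 351.9 = 0.992

FS = 0.99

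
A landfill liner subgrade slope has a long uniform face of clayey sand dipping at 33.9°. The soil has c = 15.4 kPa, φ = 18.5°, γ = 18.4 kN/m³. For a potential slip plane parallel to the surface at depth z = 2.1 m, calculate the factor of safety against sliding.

FS = 1.36

For an infinite slope with a slip plane parallel to the surface (no pore pressure): FS = [c + γz cos²β tanφ] / [γz sinβ cosβ].
γz = 18.4·2.1 = 38.64 kN/m²
Numerator = 15.4 + 38.64·cos²33.9°·tan18.5° = 15.4 + 38.64·0.6889·0.3346 = 24.307 kPa
Denominator = 38.64·sin33.9°·cos33.9° = 38.64·0.5577·0.8300 = 17.888 kPa
FS = 24.307 / 17.888 = 1.359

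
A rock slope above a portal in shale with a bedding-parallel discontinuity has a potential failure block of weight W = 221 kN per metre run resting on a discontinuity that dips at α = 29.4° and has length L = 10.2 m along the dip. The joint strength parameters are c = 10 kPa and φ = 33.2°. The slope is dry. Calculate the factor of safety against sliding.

FS = 2.10

Resolving the block weight along and normal to the plane and applying the Mohr–Coulomb strength on the joint:
N' = W cosα = 221·cos29.4° = 192.5 kN/m
Driving force T = W sinα = 221·sin29.4° = 108.5 kN/m
Resisting force R = c·L + N'·tanφ = 10·10.2 + 192.5·tan33.2° = 102.0 + 126.0 = 228.0 kN/m
FS = R / T = 228.0 / 108.5 = 2.102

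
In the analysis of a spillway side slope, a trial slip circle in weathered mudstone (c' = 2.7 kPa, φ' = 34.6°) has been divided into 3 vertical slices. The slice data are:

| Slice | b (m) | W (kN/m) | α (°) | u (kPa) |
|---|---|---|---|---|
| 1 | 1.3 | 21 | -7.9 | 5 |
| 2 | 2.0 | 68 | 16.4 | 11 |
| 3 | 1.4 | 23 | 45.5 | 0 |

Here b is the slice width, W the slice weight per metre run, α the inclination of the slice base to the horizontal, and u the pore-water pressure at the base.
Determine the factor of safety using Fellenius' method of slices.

FS = 1.98

Ordinary method of slices: FS = Σ[c'·Δl_i + (W_i cosα_i − u_i·Δl_i)·tanφ'] / Σ W_i sinα_i, with Δl_i = b_i / cosα_i.
Slice 1: Δl = 1.3/cos(-7.9°) = 1.312 m; N'_1 = 21·cos(-7.9°) − 5·1.312 = 14.2; c'Δl = 3.54; W sinα = -2.9
Slice 2: Δl = 2.0/cos16.4° = 2.085 m; N'_2 = 68·cos16.4° − 11·2.085 = 42.3; c'Δl = 5.63; W sinα = 19.2
Slice 3: Δl = 1.4/cos45.5° = 1.997 m; N'_3 = 23·cos45.5° − 0·1.997 = 16.1; c'Δl = 5.39; W sinα = 16.4
Σc'Δl = 14.6 kN/m; ΣN' = 72.7 kN/m; ΣW sinα = 32.7 kN/m
Resisting = 14.6 + 72.7·tan34.6° = 14.6 + 50.1 = 64.7 kN/m
FS = 64.7 / 32.7 = 1.977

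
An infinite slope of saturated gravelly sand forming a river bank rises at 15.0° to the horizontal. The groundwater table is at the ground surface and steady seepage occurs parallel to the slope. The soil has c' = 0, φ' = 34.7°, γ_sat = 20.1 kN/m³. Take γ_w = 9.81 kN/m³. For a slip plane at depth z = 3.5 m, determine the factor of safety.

FS = 1.32

With seepage parallel to the slope and the water table at the surface, the effective normal stress on the slip plane uses the buoyant unit weight γ' = γ_sat − γ_w while the driving shear stress uses γ_sat:
FS = [c' + γ' z cos²β tanφ'] / [γ_sat z sinβ cosβ]
(For c' = 0 this reduces to FS = (γ'/γ_sat)·tanφ'/tanβ.)
γ' = 20.1 − 9.81 = 10.29 kN/m³
Numerator = 0.0 + 10.29·3.5·cos²15.0°·tan34.7° = 0.0 + 10.29·3.5·0.9330·0.6924 = 23.267 kPa
Denominator = 20.1·3.5·sin15.0°·cos15.0° = 20.1·3.5·0.2588·0.9659 = 17.587 kPa
FS = 23.267 / 17.587 = 1.323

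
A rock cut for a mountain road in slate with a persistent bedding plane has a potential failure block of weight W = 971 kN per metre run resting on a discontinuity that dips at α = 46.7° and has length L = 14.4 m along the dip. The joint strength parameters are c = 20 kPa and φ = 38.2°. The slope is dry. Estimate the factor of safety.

FS = 1.15

Resolving the block weight along and normal to the plane and applying the Mohr–Coulomb strength on the joint:
N' = W cosα = 971·cos46.7° = 665.9 kN/m
Driving force T = W sinα = 971·sin46.7° = 706.7 kN/m
Resisting force R = c·L + N'·tanφ = 20·14.4 + 665.9·tan38.2° = 288.0 + 524.0 = 812.0 kN/m
FS = R / T = 812.0 / 706.7 = 1.149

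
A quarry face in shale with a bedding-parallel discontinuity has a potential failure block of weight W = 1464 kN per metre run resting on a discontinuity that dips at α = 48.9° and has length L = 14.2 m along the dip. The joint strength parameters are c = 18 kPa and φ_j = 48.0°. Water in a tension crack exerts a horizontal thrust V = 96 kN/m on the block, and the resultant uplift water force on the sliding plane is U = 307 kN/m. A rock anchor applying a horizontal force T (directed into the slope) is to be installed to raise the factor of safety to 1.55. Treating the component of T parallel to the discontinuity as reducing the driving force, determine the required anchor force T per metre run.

T = 487 kN/m

Resolving forces along and normal to the sliding plane, with the horizontal anchor force T adding T·sinα to the effective normal force and T·cosα acting up the plane against the driving force:
FS = [cL + (W cosα − U − V sinα + T sinα) tanφ_j] / [W sinα + V cosα − T cosα]
Without the anchor: N' = 583.1 kN/m, driving T_d = 1166.3 kN/m, resisting R = 18·14.2 + 583.1·tan48.0° = 903.1 kN/m, FS = 0.77.
Setting FS = 1.55 and solving for T:
1.55·(1166.3 − T cos48.9°) = 903.1 + T sin48.9°·tan48.0°
T·(sin48.9°·tan48.0° + 1.55·cos48.9°) = 1.55·1166.3 − 903.1
T·(0.7536·1.1106 + 1.55·0.6574) = 1807.8 − 903.1 = 904.7
T·1.8558 = 904.7
T = 487.5 kN/m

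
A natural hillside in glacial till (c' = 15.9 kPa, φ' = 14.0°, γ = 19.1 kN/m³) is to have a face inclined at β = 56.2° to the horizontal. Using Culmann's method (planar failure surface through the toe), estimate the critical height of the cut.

Culmann's analysis gives the critical failure plane at α_cr = (β + φ')/2 = (56.2 + 14.0)/2 = 35.1°, and the critical height
H_c = (4c'/γ) · sinβ cosφ' / [1 − cos(β − φ')]
    = (4·15.9/19.1) · sin56.2°·cos14.0° / [1 − cos(42.2°)]
    = 3.330 · 0.8310·0.9703 / [1 − 0.7408]
    = 3.330 · 0.8063 / 0.2592
    = 10.36 m

H_c = 10.36 m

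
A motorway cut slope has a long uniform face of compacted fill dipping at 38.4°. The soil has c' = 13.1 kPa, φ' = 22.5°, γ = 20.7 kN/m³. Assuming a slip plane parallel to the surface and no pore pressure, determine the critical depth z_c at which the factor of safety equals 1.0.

Setting FS = 1.00 in FS = [c' + γz cos²β tanφ'] / [γz sinβ cosβ] and solving for z:
z = c' / [γ cosβ (FS·sinβ − cosβ·tanφ')]
  = 13.1 / [20.7·cos38.4°·(1.00·sin38.4° − cos38.4°·tan22.5°)]
  = 13.1 / [20.7·0.7837·(1.00·0.6211 − 0.7837·0.4142)]
  = 13.1 / 4.8105 = 2.723 m

z_c = 2.72 m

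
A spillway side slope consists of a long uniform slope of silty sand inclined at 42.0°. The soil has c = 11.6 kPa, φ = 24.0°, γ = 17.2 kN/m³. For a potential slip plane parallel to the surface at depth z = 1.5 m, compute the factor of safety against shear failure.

FS = 1.40

For an infinite slope with a slip plane parallel to the surface (no pore pressure): FS = [c + γz cos²β tanφ] / [γz sinβ cosβ].
γz = 17.2·1.5 = 25.80 kN/m²
Numerator = 11.6 + 25.80·cos²42.0°·tan24.0° = 11.6 + 25.80·0.5523·0.4452 = 17.944 kPa
Denominator = 25.80·sin42.0°·cos42.0° = 25.80·0.6691·0.7431 = 12.829 kPa
FS = 17.944 / 12.829 = 1.399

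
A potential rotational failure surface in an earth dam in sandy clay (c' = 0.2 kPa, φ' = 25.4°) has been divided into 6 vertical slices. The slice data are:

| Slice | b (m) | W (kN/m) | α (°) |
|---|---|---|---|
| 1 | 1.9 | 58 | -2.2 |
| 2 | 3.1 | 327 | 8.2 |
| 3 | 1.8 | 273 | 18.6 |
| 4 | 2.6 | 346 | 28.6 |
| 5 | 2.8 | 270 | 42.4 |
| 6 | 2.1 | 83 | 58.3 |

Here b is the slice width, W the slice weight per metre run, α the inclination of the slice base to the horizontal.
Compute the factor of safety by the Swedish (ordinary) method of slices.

Ordinary method of slices: FS = Σ[c'·Δl_i + (W_i cosα_i)·tanφ'] / Σ W_i sinα_i, with Δl_i = b_i / cosα_i.
Slice 1: Δl = 1.9/cos(-2.2°) = 1.901 m; N'_1 = 58·cos(-2.2°) = 58.0; c'Δl = 0.38; W sinα = -2.2
Slice 2: Δl = 3.1/cos8.2° = 3.132 m; N'_2 = 327·cos8.2° = 323.7; c'Δl = 0.63; W sinα = 46.6
Slice 3: Δl = 1.8/cos18.6° = 1.899 m; N'_3 = 273·cos18.6° = 258.7; c'Δl = 0.38; W sinα = 87.1
Slice 4: Δl = 2.6/cos28.6° = 2.961 m; N'_4 = 346·cos28.6° = 303.8; c'Δl = 0.59; W sinα = 165.6
Slice 5: Δl = 2.8/cos42.4° = 3.792 m; N'_5 = 270·cos42.4° = 199.4; c'Δl = 0.76; W sinα = 182.1
Slice 6: Δl = 2.1/cos58.3° = 3.996 m; N'_6 = 83·cos58.3° = 43.6; c'Δl = 0.80; W sinα = 70.6
Σc'Δl = 3.5 kN/m; ΣN' = 1187.1 kN/m; ΣW sinα = 549.8 kN/m
Resisting = 3.5 + 1187.1·tan25.4° = 3.5 + 563.7 = 567.2 kN/m
FS = 567.2 / 549.8 = 1.032

FS = 1.03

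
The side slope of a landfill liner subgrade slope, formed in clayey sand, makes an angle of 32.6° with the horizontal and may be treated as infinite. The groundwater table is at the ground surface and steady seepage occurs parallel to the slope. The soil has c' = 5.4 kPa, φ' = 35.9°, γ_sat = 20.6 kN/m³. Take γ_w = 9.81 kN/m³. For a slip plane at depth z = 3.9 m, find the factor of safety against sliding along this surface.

FS = 0.74

With seepage parallel to the slope and the water table at the surface, the effective normal stress on the slip plane uses the buoyant unit weight γ' = γ_sat − γ_w while the driving shear stress uses γ_sat:
FS = [c' + γ' z cos²β tanφ'] / [γ_sat z sinβ cosβ]
γ' = 20.6 − 9.81 = 10.79 kN/m³
Numerator = 5.4 + 10.79·3.9·cos²32.6°·tan35.9° = 5.4 + 10.79·3.9·0.7097·0.7239 = 27.019 kPa
Denominator = 20.6·3.9·sin32.6°·cos32.6° = 20.6·3.9·0.5388·0.8425 = 36.465 kPa
FS = 27.019 / 36.465 = 0.741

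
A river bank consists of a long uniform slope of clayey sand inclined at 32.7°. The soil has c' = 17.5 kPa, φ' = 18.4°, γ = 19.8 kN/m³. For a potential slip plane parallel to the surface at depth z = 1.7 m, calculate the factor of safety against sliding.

For an infinite slope with a slip plane parallel to the surface (no pore pressure): FS = [c' + γz cos²β tanφ'] / [γz sinβ cosβ].
γz = 19.8·1.7 = 33.66 kN/m²
Numerator = 17.5 + 33.66·cos²32.7°·tan18.4° = 17.5 + 33.66·0.7081·0.3327 = 25.429 kPa
Denominator = 33.66·sin32.7°·cos32.7° = 33.66·0.5402·0.8415 = 15.302 kPa
FS = 25.429 / 15.302 = 1.662

FS = 1.66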